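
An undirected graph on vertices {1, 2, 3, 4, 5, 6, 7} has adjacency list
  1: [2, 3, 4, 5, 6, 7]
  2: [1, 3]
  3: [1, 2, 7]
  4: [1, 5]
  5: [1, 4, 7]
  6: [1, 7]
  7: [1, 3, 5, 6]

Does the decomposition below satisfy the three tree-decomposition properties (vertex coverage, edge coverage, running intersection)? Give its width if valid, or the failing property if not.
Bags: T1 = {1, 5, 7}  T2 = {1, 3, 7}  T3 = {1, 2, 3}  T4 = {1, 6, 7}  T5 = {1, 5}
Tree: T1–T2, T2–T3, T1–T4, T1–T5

No — vertex 4 appears in no bag.

A tree decomposition must satisfy three properties: every vertex lies in some bag; for every edge, both endpoints lie together in some bag; and for every vertex, the bags containing it form a connected subtree. Here vertex 4 appears in no bag, so the decomposition is invalid.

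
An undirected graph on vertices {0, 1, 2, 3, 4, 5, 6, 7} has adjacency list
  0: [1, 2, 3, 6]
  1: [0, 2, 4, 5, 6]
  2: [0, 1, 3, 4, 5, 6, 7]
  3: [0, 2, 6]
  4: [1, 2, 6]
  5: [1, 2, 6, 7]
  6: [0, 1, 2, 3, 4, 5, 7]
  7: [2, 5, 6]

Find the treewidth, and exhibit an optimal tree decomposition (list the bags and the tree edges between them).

The largest bag has 4 vertices, giving width 3; this decomposition certifies tw(G) ≤ 3. For the lower bound, the 4 vertices {0, 1, 2, 6} are pairwise adjacent, and any tree decomposition puts a clique entirely inside one bag — forcing width ≥ 3. Combining the bounds, tw(G) = 3.

Treewidth 3.
Bags: B1 = {1, 2, 5, 6}  B2 = {2, 5, 6, 7}  B3 = {0, 1, 2, 6}  B4 = {0, 2, 3, 6}  B5 = {1, 2, 4, 6}
Tree: B1–B2, B1–B3, B3–B4, B1–B5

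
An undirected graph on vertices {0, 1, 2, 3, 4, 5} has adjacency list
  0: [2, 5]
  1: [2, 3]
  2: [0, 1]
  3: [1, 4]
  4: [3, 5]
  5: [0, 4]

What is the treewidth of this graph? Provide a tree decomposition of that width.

Treewidth 2.
Bags: B1 = {0, 1, 2}  B2 = {0, 1, 3}  B3 = {0, 3, 4}  B4 = {0, 4, 5}
Tree: B1–B2, B2–B3, B3–B4

The largest bag has 3 vertices, giving width 2; this decomposition certifies tw(G) ≤ 2. For the lower bound, G contains the cycle 0–2–1–3–4–5–0, so G is not a forest; only forests have treewidth ≤ 1, hence tw(G) ≥ 2. Hence tw(G) = 2 exactly.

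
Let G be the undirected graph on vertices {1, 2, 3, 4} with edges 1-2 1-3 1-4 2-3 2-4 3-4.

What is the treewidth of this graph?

A width-3 tree decomposition is:
Bags: B1 = {1, 2, 3, 4}
Tree: (single bag)
A single bag containing all 4 vertices is trivially a valid decomposition of width 3. For the lower bound, the 4 vertices {1, 2, 3, 4} are pairwise adjacent, and any tree decomposition puts a clique entirely inside one bag — forcing width ≥ 3. Combining the bounds, tw(G) = 3.

3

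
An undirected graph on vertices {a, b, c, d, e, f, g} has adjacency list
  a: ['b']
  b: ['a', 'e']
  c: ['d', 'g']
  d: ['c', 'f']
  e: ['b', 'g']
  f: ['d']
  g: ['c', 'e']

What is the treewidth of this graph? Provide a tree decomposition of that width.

Each bag holds 2 vertices, so the decomposition has width 1, which upper-bounds the treewidth. G has an edge, so its treewidth is at least 1. Combining the bounds, tw(G) = 1.

Treewidth 1.
One such decomposition:
Bags: B1 = {a, b}  B2 = {b, e}  B3 = {e, g}  B4 = {c, g}  B5 = {c, d}  B6 = {d, f}
Tree: B1–B2, B2–B3, B3–B4, B4–B5, B5–B6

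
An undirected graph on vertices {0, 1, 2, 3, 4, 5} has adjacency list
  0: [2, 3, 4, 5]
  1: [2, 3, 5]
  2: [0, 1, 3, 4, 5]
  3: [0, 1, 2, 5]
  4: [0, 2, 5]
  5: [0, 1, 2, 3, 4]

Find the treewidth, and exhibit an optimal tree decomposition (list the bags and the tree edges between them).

Treewidth 3.
One optimal decomposition is:
Bags: B1 = {1, 2, 3, 5}  B2 = {0, 2, 3, 5}  B3 = {0, 2, 4, 5}
Tree: B1–B2, B2–B3

Each bag holds 4 vertices, so the decomposition has width 3, which upper-bounds the treewidth. For the lower bound, the 4 vertices {0, 2, 3, 5} are pairwise adjacent, and any tree decomposition puts a clique entirely inside one bag — forcing width ≥ 3. Combining the bounds, tw(G) = 3.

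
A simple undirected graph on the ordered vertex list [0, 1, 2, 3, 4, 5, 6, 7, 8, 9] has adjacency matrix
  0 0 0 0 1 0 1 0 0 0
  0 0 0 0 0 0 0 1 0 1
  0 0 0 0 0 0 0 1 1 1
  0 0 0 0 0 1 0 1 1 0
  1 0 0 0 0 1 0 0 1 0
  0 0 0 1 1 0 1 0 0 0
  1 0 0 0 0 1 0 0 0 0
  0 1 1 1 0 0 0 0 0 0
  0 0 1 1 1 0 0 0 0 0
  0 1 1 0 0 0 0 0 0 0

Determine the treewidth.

2

A width-2 tree decomposition is:
Bags: B1 = {0, 4, 6}  B2 = {4, 5, 6}  B3 = {4, 5, 8}  B4 = {3, 5, 8}  B5 = {2, 3, 8}  B6 = {2, 3, 7}  B7 = {2, 7, 9}  B8 = {1, 7, 9}
Tree: B1–B2, B2–B3, B3–B4, B4–B5, B5–B6, B6–B7, B7–B8
Each bag holds 3 vertices, so the decomposition has width 2, which upper-bounds the treewidth. For the lower bound, G contains the cycle 0–6–5–4–0, so G is not a forest; only forests have treewidth ≤ 1, hence tw(G) ≥ 2. Therefore the treewidth is 2.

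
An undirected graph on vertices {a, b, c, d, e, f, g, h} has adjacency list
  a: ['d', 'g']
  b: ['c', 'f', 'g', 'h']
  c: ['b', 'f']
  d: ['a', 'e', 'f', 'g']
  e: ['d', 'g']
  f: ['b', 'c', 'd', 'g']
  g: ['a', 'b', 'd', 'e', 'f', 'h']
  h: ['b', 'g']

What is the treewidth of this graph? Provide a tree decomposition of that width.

The largest bag has 3 vertices, giving width 2; this decomposition certifies tw(G) ≤ 2. For the lower bound, the 3 vertices {d, e, g} are pairwise adjacent, and any tree decomposition puts a clique entirely inside one bag — forcing width ≥ 2. Combining the bounds, tw(G) = 2.

Treewidth 2.
Bags: B1 = {b, f, g}  B2 = {d, f, g}  B3 = {b, g, h}  B4 = {d, e, g}  B5 = {a, d, g}  B6 = {b, c, f}
Tree: B1–B2, B1–B3, B2–B4, B2–B5, B1–B6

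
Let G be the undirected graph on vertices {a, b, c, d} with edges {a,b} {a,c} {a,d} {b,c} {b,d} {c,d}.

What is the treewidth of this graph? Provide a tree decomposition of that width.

Treewidth 3.
One optimal decomposition is:
Bags: B1 = {a, b, c, d}
Tree: (single bag)

A single bag containing all 4 vertices is trivially a valid decomposition of width 3. For the lower bound, the 4 vertices {a, b, c, d} are pairwise adjacent, and any tree decomposition puts a clique entirely inside one bag — forcing width ≥ 3. Hence tw(G) = 3 exactly.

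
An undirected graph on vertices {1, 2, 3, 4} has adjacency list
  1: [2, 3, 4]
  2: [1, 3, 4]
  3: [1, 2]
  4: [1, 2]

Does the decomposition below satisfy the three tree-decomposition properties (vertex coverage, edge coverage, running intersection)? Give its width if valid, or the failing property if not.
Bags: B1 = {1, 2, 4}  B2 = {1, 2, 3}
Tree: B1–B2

Yes; width 2.

Vertex coverage: the bags together contain {1, 2, 3, 4}, the full vertex set. Edge coverage: each edge of G has both endpoints in at least one bag. Running intersection: for every vertex, the bags containing it form a connected subtree. All three properties hold, so this is a valid tree decomposition of width max|bag| − 1 = 2, and hence tw(G) ≤ 2.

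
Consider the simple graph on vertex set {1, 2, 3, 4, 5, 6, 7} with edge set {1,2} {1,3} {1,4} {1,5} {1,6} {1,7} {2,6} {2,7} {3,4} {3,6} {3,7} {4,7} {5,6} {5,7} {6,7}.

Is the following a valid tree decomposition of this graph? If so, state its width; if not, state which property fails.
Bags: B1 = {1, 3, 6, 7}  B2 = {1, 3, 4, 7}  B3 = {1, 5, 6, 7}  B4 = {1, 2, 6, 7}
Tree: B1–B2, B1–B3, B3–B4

Yes; width 3.

Vertex coverage: the bags together contain {1, 2, 3, 4, 5, 6, 7}, the full vertex set. Edge coverage: each edge of G has both endpoints in at least one bag. Running intersection: for every vertex, the bags containing it form a connected subtree. All three properties hold, so this is a valid tree decomposition of width max|bag| − 1 = 3, and hence tw(G) ≤ 3.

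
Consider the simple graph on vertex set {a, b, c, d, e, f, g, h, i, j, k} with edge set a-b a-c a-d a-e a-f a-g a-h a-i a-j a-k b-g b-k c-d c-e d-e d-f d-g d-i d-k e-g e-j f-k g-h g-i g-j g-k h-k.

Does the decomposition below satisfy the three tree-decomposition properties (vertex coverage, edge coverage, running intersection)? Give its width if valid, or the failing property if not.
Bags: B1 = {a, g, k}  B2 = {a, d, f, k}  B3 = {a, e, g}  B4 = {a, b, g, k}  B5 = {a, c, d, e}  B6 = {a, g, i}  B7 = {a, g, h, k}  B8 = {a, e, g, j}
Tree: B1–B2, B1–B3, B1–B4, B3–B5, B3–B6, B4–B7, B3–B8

A tree decomposition must satisfy three properties: every vertex lies in some bag; for every edge, both endpoints lie together in some bag; and for every vertex, the bags containing it form a connected subtree. Here edge (d,g) lies in no bag, so the decomposition is invalid.

No — edge (d,g) lies in no bag.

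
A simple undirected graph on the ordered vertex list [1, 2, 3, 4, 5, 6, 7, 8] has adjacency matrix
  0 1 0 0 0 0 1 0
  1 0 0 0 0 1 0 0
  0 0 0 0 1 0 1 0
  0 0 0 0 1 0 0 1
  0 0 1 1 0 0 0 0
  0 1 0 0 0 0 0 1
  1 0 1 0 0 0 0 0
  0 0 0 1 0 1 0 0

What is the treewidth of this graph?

2

A width-2 tree decomposition is:
Bags: B1 = {1, 3, 7}  B2 = {1, 3, 5}  B3 = {1, 4, 5}  B4 = {1, 4, 8}  B5 = {1, 6, 8}  B6 = {1, 2, 6}
Tree: B1–B2, B2–B3, B3–B4, B4–B5, B5–B6
The largest bag has 3 vertices, giving width 2; this decomposition certifies tw(G) ≤ 2. The edges 1–7–3–5–4–8–6–2–1 form a cycle, so G is not a tree and its treewidth is at least 2. Hence tw(G) = 2 exactly.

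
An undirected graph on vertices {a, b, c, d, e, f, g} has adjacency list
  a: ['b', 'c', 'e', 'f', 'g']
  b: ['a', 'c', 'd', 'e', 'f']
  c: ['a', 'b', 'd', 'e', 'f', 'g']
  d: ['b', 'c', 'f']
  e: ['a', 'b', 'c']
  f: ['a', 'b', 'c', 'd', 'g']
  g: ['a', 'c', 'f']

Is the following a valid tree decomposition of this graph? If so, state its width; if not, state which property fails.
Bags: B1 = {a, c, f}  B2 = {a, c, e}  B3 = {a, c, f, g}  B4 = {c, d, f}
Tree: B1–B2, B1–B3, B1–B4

A tree decomposition must satisfy three properties: every vertex lies in some bag; for every edge, both endpoints lie together in some bag; and for every vertex, the bags containing it form a connected subtree. Here vertex b appears in no bag, so the decomposition is invalid.

No — vertex b appears in no bag.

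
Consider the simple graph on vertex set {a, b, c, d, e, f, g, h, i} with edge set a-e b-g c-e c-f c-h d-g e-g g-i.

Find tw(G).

A width-1 tree decomposition is:
Bags: B1 = {g, i}  B2 = {b, g}  B3 = {e, g}  B4 = {a, e}  B5 = {c, e}  B6 = {c, f}  B7 = {d, g}  B8 = {c, h}
Tree: B1–B2, B1–B3, B3–B4, B4–B5, B5–B6, B2–B7, B6–B8
Every bag has size at most 2, so the width is 2 − 1 = 1 and tw(G) ≤ 1. G has an edge, so its treewidth is at least 1. Combining the bounds, tw(G) = 1.

1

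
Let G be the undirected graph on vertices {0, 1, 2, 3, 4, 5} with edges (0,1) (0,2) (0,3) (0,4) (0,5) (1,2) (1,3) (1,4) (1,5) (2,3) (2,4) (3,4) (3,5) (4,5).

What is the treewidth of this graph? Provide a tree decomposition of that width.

Treewidth 4.
Bags: B1 = {0, 1, 3, 4, 5}  B2 = {0, 1, 2, 3, 4}
Tree: B1–B2

Every bag has size at most 5, so the width is 5 − 1 = 4 and tw(G) ≤ 4. For the lower bound, the 5 vertices {0, 1, 2, 3, 4} are pairwise adjacent, and any tree decomposition puts a clique entirely inside one bag — forcing width ≥ 4. Therefore the treewidth is 4.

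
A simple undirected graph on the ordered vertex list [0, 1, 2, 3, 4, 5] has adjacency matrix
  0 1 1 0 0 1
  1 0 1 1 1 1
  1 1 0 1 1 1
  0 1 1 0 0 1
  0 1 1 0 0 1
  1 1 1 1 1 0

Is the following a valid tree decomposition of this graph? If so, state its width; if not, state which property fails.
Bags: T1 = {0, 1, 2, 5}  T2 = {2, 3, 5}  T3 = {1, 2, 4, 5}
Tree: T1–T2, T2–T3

No — edge (1,3) lies in no bag.

A tree decomposition must satisfy three properties: every vertex lies in some bag; for every edge, both endpoints lie together in some bag; and for every vertex, the bags containing it form a connected subtree. Here edge (1,3) lies in no bag, so the decomposition is invalid.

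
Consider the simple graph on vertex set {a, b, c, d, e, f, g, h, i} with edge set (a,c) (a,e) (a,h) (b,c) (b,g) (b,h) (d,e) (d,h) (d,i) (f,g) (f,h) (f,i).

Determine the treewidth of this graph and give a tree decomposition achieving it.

The largest bag has 4 vertices, giving width 3; this decomposition certifies tw(G) ≤ 3. For the lower bound: the 4 vertex sets {d,e,i}, {f}, {h}, {a,b,c,g} are disjoint, each induces a connected subgraph, and every pair is joined by at least one edge of G. Contracting each set to a single vertex therefore yields K_{4} as a minor, and since treewidth is minor-monotone, tw(G) ≥ tw(K_{4}) = 3. The upper and lower bounds meet at 3, so that is the treewidth.

Treewidth 3.
Bags: B1 = {d, e, f, i}  B2 = {d, e, f, h}  B3 = {a, e, f, h}  B4 = {a, f, g, h}  B5 = {a, b, g, h}  B6 = {a, b, c, g}
Tree: B1–B2, B2–B3, B3–B4, B4–B5, B5–B6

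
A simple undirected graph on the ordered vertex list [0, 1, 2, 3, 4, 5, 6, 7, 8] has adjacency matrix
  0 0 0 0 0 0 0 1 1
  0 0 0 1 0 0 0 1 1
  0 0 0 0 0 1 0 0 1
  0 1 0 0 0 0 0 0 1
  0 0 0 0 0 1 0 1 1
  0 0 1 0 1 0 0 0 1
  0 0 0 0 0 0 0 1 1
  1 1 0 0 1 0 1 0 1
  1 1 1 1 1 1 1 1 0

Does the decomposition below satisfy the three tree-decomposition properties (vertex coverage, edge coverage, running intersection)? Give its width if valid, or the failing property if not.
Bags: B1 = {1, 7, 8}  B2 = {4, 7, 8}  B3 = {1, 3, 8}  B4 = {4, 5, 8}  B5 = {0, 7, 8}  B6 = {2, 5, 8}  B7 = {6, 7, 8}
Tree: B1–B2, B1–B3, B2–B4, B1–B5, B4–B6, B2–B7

Yes; width 2.

Vertex coverage: the bags together contain {0, 1, 2, 3, 4, 5, 6, 7, 8}, the full vertex set. Edge coverage: each edge of G has both endpoints in at least one bag. Running intersection: for every vertex, the bags containing it form a connected subtree. All three properties hold, so this is a valid tree decomposition of width max|bag| − 1 = 2, and hence tw(G) ≤ 2.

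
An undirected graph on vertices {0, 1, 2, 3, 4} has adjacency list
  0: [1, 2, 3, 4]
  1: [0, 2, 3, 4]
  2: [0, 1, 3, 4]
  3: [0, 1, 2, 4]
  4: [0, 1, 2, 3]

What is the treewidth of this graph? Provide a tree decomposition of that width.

A single bag containing all 5 vertices is trivially a valid decomposition of width 4. For the lower bound, the 5 vertices {0, 1, 2, 3, 4} are pairwise adjacent, and any tree decomposition puts a clique entirely inside one bag — forcing width ≥ 4. Therefore the treewidth is 4.

Treewidth 4.
One such decomposition:
Bags: B1 = {0, 1, 2, 3, 4}
Tree: (single bag)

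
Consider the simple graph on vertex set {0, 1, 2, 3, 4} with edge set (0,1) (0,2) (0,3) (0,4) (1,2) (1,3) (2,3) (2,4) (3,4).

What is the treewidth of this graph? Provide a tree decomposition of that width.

Treewidth 3.
One such decomposition:
Bags: B1 = {0, 1, 2, 3}  B2 = {0, 2, 3, 4}
Tree: B1–B2

The largest bag has 4 vertices, giving width 3; this decomposition certifies tw(G) ≤ 3. For the lower bound, the 4 vertices {0, 1, 2, 3} are pairwise adjacent, and any tree decomposition puts a clique entirely inside one bag — forcing width ≥ 3. Hence tw(G) = 3 exactly.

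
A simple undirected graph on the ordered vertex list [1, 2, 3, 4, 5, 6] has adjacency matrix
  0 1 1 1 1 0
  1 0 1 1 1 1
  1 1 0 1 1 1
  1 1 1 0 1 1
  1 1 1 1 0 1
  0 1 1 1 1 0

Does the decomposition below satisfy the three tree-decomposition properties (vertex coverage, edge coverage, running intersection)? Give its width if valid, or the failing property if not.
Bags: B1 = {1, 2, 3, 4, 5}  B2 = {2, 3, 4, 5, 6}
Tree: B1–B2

Vertex coverage: the bags together contain {1, 2, 3, 4, 5, 6}, the full vertex set. Edge coverage: each edge of G has both endpoints in at least one bag. Running intersection: for every vertex, the bags containing it form a connected subtree. All three properties hold, so this is a valid tree decomposition of width max|bag| − 1 = 4, and hence tw(G) ≤ 4.

Yes; width 4.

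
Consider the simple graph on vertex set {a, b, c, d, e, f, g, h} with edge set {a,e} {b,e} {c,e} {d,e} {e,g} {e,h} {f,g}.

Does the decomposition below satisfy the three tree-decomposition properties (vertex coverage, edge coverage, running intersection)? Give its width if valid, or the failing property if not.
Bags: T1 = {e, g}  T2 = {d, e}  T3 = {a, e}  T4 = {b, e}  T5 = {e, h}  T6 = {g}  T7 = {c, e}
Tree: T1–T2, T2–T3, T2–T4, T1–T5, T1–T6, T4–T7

No — vertex f appears in no bag.

A tree decomposition must satisfy three properties: every vertex lies in some bag; for every edge, both endpoints lie together in some bag; and for every vertex, the bags containing it form a connected subtree. Here vertex f appears in no bag, so the decomposition is invalid.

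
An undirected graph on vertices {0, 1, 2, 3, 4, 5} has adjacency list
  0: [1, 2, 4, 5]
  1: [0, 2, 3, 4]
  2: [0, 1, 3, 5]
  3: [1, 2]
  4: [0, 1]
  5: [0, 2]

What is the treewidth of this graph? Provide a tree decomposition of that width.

Every bag has size at most 3, so the width is 3 − 1 = 2 and tw(G) ≤ 2. Conversely, {0, 1, 2} is a clique of size 3, and the vertices of any clique must share a bag in every tree decomposition; so some bag has ≥ 3 vertices and tw(G) ≥ 2. Therefore the treewidth is 2.

Treewidth 2.
One such decomposition:
Bags: B1 = {0, 1, 2}  B2 = {0, 2, 5}  B3 = {0, 1, 4}  B4 = {1, 2, 3}
Tree: B1–B2, B1–B3, B1–B4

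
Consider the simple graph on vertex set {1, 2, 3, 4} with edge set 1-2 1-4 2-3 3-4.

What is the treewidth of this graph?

A width-2 tree decomposition is:
Bags: B1 = {1, 2, 3}  B2 = {1, 3, 4}
Tree: B1–B2
The largest bag has 3 vertices, giving width 2; this decomposition certifies tw(G) ≤ 2. For the lower bound, G contains the cycle 3–2–1–4–3, so G is not a forest; only forests have treewidth ≤ 1, hence tw(G) ≥ 2. The upper and lower bounds meet at 2, so that is the treewidth.

2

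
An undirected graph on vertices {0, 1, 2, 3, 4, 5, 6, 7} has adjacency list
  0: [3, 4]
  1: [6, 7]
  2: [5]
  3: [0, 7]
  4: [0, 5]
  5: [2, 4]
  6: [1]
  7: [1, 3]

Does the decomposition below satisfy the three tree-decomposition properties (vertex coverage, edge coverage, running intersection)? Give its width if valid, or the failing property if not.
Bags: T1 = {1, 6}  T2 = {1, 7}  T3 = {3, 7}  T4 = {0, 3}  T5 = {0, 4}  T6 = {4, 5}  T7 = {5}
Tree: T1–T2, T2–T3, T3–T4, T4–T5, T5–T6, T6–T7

No — vertex 2 appears in no bag.

A tree decomposition must satisfy three properties: every vertex lies in some bag; for every edge, both endpoints lie together in some bag; and for every vertex, the bags containing it form a connected subtree. Here vertex 2 appears in no bag, so the decomposition is invalid.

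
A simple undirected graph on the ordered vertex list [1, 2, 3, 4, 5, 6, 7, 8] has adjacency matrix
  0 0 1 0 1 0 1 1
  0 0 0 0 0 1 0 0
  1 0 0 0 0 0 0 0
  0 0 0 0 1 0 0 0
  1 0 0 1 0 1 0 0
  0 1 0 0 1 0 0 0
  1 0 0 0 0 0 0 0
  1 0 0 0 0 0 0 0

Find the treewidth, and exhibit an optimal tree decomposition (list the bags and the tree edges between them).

Every bag has size at most 2, so the width is 2 − 1 = 1 and tw(G) ≤ 1. Any graph with an edge has treewidth ≥ 1, and G has the edge 6–5. Hence tw(G) = 1 exactly.

Treewidth 1.
Bags: B1 = {5, 6}  B2 = {2, 6}  B3 = {1, 5}  B4 = {1, 3}  B5 = {4, 5}  B6 = {1, 7}  B7 = {1, 8}
Tree: B1–B2, B1–B3, B3–B4, B1–B5, B3–B6, B3–B7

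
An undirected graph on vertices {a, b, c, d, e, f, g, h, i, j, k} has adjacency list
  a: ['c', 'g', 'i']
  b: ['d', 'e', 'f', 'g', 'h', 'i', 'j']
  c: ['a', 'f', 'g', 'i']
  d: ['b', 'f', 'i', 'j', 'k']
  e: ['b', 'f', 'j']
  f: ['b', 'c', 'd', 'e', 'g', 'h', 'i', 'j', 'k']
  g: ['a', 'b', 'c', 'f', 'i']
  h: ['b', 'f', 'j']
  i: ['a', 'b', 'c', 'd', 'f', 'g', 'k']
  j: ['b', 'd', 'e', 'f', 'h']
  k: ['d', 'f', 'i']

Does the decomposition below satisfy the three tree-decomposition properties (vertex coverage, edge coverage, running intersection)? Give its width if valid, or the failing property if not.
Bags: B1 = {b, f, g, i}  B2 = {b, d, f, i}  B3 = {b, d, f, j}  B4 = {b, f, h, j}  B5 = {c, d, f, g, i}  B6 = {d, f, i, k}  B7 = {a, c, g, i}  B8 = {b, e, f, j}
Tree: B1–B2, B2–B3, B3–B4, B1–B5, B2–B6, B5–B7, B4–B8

No — bags containing vertex d are not connected in the tree.

A tree decomposition must satisfy three properties: every vertex lies in some bag; for every edge, both endpoints lie together in some bag; and for every vertex, the bags containing it form a connected subtree. Here bags containing vertex d are not connected in the tree, so the decomposition is invalid.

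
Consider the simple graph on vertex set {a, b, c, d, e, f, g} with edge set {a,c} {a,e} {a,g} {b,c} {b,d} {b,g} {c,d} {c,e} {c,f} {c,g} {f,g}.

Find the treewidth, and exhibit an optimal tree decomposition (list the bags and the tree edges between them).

The largest bag has 3 vertices, giving width 2; this decomposition certifies tw(G) ≤ 2. Conversely, {b, c, d} is a clique of size 3, and the vertices of any clique must share a bag in every tree decomposition; so some bag has ≥ 3 vertices and tw(G) ≥ 2. The upper and lower bounds meet at 2, so that is the treewidth.

Treewidth 2.
Bags: B1 = {c, f, g}  B2 = {b, c, g}  B3 = {a, c, g}  B4 = {a, c, e}  B5 = {b, c, d}
Tree: B1–B2, B1–B3, B3–B4, B2–B5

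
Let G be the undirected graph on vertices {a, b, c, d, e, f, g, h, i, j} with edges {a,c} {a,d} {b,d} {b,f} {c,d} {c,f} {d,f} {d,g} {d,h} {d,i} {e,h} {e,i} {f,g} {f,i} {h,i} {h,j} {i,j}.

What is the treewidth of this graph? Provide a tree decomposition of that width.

The largest bag has 3 vertices, giving width 2; this decomposition certifies tw(G) ≤ 2. Conversely, {a, c, d} is a clique of size 3, and the vertices of any clique must share a bag in every tree decomposition; so some bag has ≥ 3 vertices and tw(G) ≥ 2. Therefore the treewidth is 2.

Treewidth 2.
One such decomposition:
Bags: B1 = {c, d, f}  B2 = {d, f, i}  B3 = {d, h, i}  B4 = {d, f, g}  B5 = {b, d, f}  B6 = {e, h, i}  B7 = {h, i, j}  B8 = {a, c, d}
Tree: B1–B2, B2–B3, B1–B4, B1–B5, B3–B6, B6–B7, B1–B8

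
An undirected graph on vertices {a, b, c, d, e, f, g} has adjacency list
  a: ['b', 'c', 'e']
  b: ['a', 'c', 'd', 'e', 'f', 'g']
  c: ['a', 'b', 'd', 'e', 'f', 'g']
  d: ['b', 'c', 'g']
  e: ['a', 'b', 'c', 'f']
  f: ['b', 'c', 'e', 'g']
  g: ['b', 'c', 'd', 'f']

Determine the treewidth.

A width-3 tree decomposition is:
Bags: B1 = {b, c, e, f}  B2 = {b, c, f, g}  B3 = {a, b, c, e}  B4 = {b, c, d, g}
Tree: B1–B2, B1–B3, B2–B4
Every bag has size at most 4, so the width is 4 − 1 = 3 and tw(G) ≤ 3. For the lower bound, the 4 vertices {b, c, d, g} are pairwise adjacent, and any tree decomposition puts a clique entirely inside one bag — forcing width ≥ 3. Combining the bounds, tw(G) = 3.

3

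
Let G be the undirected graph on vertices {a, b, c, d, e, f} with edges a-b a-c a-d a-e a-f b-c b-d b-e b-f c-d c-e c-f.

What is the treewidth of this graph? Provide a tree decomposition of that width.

Every bag has size at most 4, so the width is 4 − 1 = 3 and tw(G) ≤ 3. Conversely, {a, b, c, d} is a clique of size 4, and the vertices of any clique must share a bag in every tree decomposition; so some bag has ≥ 4 vertices and tw(G) ≥ 3. Combining the bounds, tw(G) = 3.

Treewidth 3.
Bags: B1 = {a, b, c, f}  B2 = {a, b, c, e}  B3 = {a, b, c, d}
Tree: B1–B2, B2–B3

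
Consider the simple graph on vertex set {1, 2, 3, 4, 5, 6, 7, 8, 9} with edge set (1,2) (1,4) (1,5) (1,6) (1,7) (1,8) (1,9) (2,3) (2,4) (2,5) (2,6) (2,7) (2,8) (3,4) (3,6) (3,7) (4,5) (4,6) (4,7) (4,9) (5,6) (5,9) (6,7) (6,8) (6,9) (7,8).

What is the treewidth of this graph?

4

A width-4 tree decomposition is:
Bags: B1 = {1, 2, 4, 5, 6}  B2 = {1, 2, 4, 6, 7}  B3 = {2, 3, 4, 6, 7}  B4 = {1, 2, 6, 7, 8}  B5 = {1, 4, 5, 6, 9}
Tree: B1–B2, B2–B3, B2–B4, B1–B5
Each bag holds 5 vertices, so the decomposition has width 4, which upper-bounds the treewidth. On the other hand G contains the 5-clique {1, 4, 5, 6, 9}. A clique must lie in a single bag of any decomposition, so no decomposition can have width below 4. Hence tw(G) = 4 exactly.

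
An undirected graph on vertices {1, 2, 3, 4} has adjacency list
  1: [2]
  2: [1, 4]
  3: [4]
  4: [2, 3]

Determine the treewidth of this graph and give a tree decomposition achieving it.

Every bag has size at most 2, so the width is 2 − 1 = 1 and tw(G) ≤ 1. Any graph with an edge has treewidth ≥ 1, and G has the edge 3–4. Combining the bounds, tw(G) = 1.

Treewidth 1.
One such decomposition:
Bags: B1 = {3, 4}  B2 = {2, 4}  B3 = {1, 2}
Tree: B1–B2, B2–B3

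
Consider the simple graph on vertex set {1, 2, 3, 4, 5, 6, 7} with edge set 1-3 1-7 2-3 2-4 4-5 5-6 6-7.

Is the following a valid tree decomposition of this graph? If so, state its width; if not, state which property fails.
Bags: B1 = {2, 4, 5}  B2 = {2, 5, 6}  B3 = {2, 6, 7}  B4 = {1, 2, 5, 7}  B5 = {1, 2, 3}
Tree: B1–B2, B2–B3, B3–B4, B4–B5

No — bags containing vertex 5 are not connected in the tree.

A tree decomposition must satisfy three properties: every vertex lies in some bag; for every edge, both endpoints lie together in some bag; and for every vertex, the bags containing it form a connected subtree. Here bags containing vertex 5 are not connected in the tree, so the decomposition is invalid.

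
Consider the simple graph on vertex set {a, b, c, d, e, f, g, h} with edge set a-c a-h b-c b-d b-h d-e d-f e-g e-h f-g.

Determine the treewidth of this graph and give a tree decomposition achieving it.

Every bag has size at most 3, so the width is 3 − 1 = 2 and tw(G) ≤ 2. For the lower bound, G contains the cycle a–c–b–h–a, so G is not a forest; only forests have treewidth ≤ 1, hence tw(G) ≥ 2. Therefore the treewidth is 2.

Treewidth 2.
One optimal decomposition is:
Bags: B1 = {a, c, h}  B2 = {b, c, h}  B3 = {b, e, h}  B4 = {b, d, e}  B5 = {d, e, g}  B6 = {d, f, g}
Tree: B1–B2, B2–B3, B3–B4, B4–B5, B5–B6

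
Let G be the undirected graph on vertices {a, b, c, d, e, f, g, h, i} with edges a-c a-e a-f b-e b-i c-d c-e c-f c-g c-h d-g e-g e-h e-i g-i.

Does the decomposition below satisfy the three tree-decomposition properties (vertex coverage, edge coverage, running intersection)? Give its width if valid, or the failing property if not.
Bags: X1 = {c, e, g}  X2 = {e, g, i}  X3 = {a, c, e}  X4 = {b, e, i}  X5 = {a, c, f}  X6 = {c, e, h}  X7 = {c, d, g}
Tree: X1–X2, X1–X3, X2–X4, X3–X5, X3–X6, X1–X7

Vertex coverage: the bags together contain {a, b, c, d, e, f, g, h, i}, the full vertex set. Edge coverage: each edge of G has both endpoints in at least one bag. Running intersection: for every vertex, the bags containing it form a connected subtree. All three properties hold, so this is a valid tree decomposition of width max|bag| − 1 = 2, and hence tw(G) ≤ 2.

Yes; width 2.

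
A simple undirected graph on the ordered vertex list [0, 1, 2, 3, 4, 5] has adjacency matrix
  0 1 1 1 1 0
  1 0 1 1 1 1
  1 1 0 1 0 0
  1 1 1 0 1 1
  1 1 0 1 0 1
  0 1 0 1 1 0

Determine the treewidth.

3

A width-3 tree decomposition is:
Bags: B1 = {1, 3, 4, 5}  B2 = {0, 1, 3, 4}  B3 = {0, 1, 2, 3}
Tree: B1–B2, B2–B3
Every bag has size at most 4, so the width is 4 − 1 = 3 and tw(G) ≤ 3. Conversely, {0, 1, 2, 3} is a clique of size 4, and the vertices of any clique must share a bag in every tree decomposition; so some bag has ≥ 4 vertices and tw(G) ≥ 3. Combining the bounds, tw(G) = 3.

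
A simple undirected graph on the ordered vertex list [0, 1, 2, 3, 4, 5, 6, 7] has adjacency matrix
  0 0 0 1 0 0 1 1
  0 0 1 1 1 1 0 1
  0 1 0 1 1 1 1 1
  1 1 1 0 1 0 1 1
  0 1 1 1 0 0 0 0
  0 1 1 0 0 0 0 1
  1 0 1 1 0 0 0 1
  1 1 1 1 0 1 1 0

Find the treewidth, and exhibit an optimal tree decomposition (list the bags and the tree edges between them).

The largest bag has 4 vertices, giving width 3; this decomposition certifies tw(G) ≤ 3. For the lower bound, the 4 vertices {0, 3, 6, 7} are pairwise adjacent, and any tree decomposition puts a clique entirely inside one bag — forcing width ≥ 3. Hence tw(G) = 3 exactly.

Treewidth 3.
One such decomposition:
Bags: B1 = {2, 3, 6, 7}  B2 = {1, 2, 3, 7}  B3 = {0, 3, 6, 7}  B4 = {1, 2, 3, 4}  B5 = {1, 2, 5, 7}
Tree: B1–B2, B1–B3, B2–B4, B2–B5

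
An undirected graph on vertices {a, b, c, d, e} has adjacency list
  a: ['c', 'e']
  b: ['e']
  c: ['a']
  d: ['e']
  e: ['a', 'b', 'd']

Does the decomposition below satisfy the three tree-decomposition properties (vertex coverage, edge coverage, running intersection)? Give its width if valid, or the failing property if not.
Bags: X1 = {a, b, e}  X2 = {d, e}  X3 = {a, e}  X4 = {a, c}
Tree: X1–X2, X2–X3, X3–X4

A tree decomposition must satisfy three properties: every vertex lies in some bag; for every edge, both endpoints lie together in some bag; and for every vertex, the bags containing it form a connected subtree. Here bags containing vertex a are not connected in the tree, so the decomposition is invalid.

No — bags containing vertex a are not connected in the tree.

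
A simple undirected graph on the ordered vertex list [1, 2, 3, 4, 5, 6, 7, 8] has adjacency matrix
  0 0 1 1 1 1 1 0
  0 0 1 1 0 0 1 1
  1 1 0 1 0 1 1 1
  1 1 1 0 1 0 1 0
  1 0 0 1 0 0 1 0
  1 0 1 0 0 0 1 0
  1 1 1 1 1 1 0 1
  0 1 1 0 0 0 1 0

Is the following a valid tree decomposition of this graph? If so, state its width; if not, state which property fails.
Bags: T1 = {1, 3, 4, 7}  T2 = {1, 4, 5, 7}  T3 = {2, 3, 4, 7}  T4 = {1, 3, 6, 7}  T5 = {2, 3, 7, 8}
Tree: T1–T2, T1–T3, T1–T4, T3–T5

Yes; width 3.

Checking the three conditions: (i) the bags cover all of {1, 2, 3, 4, 5, 6, 7, 8}; (ii) for each edge, some bag contains both endpoints; (iii) the bags containing any fixed vertex form a subtree. All hold, so the decomposition is valid with width 4 − 1 = 3.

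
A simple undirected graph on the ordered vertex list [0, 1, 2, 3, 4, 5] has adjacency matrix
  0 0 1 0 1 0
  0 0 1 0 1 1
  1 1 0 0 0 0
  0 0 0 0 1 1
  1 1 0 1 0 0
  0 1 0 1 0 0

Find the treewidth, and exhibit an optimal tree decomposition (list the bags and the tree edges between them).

Each bag holds 3 vertices, so the decomposition has width 2, which upper-bounds the treewidth. The edges 0–2–1–4–0 form a cycle, so G is not a tree and its treewidth is at least 2. Hence tw(G) = 2 exactly.

Treewidth 2.
One such decomposition:
Bags: B1 = {0, 2, 4}  B2 = {1, 2, 4}  B3 = {1, 3, 4}  B4 = {1, 3, 5}
Tree: B1–B2, B2–B3, B3–B4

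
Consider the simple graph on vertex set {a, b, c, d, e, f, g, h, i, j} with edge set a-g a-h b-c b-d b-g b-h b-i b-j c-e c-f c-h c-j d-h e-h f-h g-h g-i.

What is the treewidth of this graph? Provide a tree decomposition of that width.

Treewidth 2.
One optimal decomposition is:
Bags: B1 = {b, c, h}  B2 = {b, d, h}  B3 = {c, e, h}  B4 = {b, c, j}  B5 = {c, f, h}  B6 = {b, g, h}  B7 = {a, g, h}  B8 = {b, g, i}
Tree: B1–B2, B1–B3, B1–B4, B1–B5, B2–B6, B6–B7, B6–B8

Each bag holds 3 vertices, so the decomposition has width 2, which upper-bounds the treewidth. On the other hand G contains the 3-clique {b, c, j}. A clique must lie in a single bag of any decomposition, so no decomposition can have width below 2. Therefore the treewidth is 2.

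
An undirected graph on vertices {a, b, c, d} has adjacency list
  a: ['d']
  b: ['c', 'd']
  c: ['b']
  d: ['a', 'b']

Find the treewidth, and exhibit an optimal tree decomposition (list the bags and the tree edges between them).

Every bag has size at most 2, so the width is 2 − 1 = 1 and tw(G) ≤ 1. G has an edge, so its treewidth is at least 1. The upper and lower bounds meet at 1, so that is the treewidth.

Treewidth 1.
Bags: B1 = {b, c}  B2 = {b, d}  B3 = {a, d}
Tree: B1–B2, B2–B3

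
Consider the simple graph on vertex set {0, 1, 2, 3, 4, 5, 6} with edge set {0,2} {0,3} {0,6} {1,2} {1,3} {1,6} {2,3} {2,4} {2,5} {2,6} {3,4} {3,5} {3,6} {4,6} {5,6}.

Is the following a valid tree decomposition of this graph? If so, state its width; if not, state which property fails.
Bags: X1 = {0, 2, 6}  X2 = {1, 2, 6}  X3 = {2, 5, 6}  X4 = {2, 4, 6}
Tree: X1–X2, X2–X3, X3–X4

No — vertex 3 appears in no bag.

A tree decomposition must satisfy three properties: every vertex lies in some bag; for every edge, both endpoints lie together in some bag; and for every vertex, the bags containing it form a connected subtree. Here vertex 3 appears in no bag, so the decomposition is invalid.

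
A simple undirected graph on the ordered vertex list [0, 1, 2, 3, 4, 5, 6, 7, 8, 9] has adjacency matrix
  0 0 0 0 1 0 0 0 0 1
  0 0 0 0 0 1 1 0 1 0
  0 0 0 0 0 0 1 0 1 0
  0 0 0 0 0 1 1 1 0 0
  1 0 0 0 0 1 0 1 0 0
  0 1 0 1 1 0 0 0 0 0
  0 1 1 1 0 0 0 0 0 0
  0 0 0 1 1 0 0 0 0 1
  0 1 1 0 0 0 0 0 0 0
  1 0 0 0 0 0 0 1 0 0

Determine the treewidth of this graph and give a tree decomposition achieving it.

The largest bag has 3 vertices, giving width 2; this decomposition certifies tw(G) ≤ 2. The edges 8–2–6–1–8 form a cycle, so G is not a tree and its treewidth is at least 2. Therefore the treewidth is 2.

Treewidth 2.
Bags: B1 = {1, 2, 8}  B2 = {1, 2, 6}  B3 = {1, 5, 6}  B4 = {3, 5, 6}  B5 = {3, 4, 5}  B6 = {3, 4, 7}  B7 = {0, 4, 7}  B8 = {0, 7, 9}
Tree: B1–B2, B2–B3, B3–B4, B4–B5, B5–B6, B6–B7, B7–B8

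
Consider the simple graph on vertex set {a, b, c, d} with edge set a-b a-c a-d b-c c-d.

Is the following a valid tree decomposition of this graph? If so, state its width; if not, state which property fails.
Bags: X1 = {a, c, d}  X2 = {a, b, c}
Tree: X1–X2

Yes; width 2.

Every vertex of G appears in some bag (union = {a, b, c, d}); every edge is covered by a bag; and for each vertex v the set of bags containing v is connected in the bag tree. The decomposition is therefore valid. The largest bag has 3 vertices, so the width is 2.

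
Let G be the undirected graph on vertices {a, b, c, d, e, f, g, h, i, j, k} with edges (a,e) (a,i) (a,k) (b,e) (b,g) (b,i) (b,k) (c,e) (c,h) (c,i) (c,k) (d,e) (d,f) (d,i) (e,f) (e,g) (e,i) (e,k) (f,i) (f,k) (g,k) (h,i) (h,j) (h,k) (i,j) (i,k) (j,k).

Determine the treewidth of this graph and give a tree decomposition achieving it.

Each bag holds 4 vertices, so the decomposition has width 3, which upper-bounds the treewidth. On the other hand G contains the 4-clique {d, e, f, i}. A clique must lie in a single bag of any decomposition, so no decomposition can have width below 3. Combining the bounds, tw(G) = 3.

Treewidth 3.
One such decomposition:
Bags: B1 = {c, e, i, k}  B2 = {b, e, i, k}  B3 = {b, e, g, k}  B4 = {c, h, i, k}  B5 = {h, i, j, k}  B6 = {a, e, i, k}  B7 = {e, f, i, k}  B8 = {d, e, f, i}
Tree: B1–B2, B2–B3, B1–B4, B4–B5, B1–B6, B1–B7, B7–B8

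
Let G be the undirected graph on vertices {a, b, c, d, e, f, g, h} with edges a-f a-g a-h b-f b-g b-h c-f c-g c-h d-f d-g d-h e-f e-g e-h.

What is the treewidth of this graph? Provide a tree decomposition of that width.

Treewidth 3.
One such decomposition:
Bags: B1 = {e, f, g, h}  B2 = {c, f, g, h}  B3 = {d, f, g, h}  B4 = {a, f, g, h}  B5 = {b, f, g, h}
Tree: B1–B2, B2–B3, B3–B4, B4–B5

Every bag has size at most 4, so the width is 4 − 1 = 3 and tw(G) ≤ 3. For the lower bound: the 4 vertex sets {e,f}, {c,h}, {g}, {d} are disjoint, each induces a connected subgraph, and every pair is joined by at least one edge of G. Contracting each set to a single vertex therefore yields K_{4} as a minor, and since treewidth is minor-monotone, tw(G) ≥ tw(K_{4}) = 3. Hence tw(G) = 3 exactly.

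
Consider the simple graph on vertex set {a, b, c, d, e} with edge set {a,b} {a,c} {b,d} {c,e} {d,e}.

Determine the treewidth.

2

A width-2 tree decomposition is:
Bags: B1 = {a, b, d}  B2 = {a, c, d}  B3 = {c, d, e}
Tree: B1–B2, B2–B3
The largest bag has 3 vertices, giving width 2; this decomposition certifies tw(G) ≤ 2. Since d–b–a–c–e–d is a cycle in G, G is not acyclic. Forests are exactly the graphs of treewidth ≤ 1, so tw(G) ≥ 2. The upper and lower bounds meet at 2, so that is the treewidth.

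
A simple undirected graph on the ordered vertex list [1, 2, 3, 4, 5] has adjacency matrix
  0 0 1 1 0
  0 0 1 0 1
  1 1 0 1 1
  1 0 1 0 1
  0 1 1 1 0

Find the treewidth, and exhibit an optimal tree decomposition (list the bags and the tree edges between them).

Each bag holds 3 vertices, so the decomposition has width 2, which upper-bounds the treewidth. Conversely, {2, 3, 5} is a clique of size 3, and the vertices of any clique must share a bag in every tree decomposition; so some bag has ≥ 3 vertices and tw(G) ≥ 2. Combining the bounds, tw(G) = 2.

Treewidth 2.
One optimal decomposition is:
Bags: B1 = {3, 4, 5}  B2 = {2, 3, 5}  B3 = {1, 3, 4}
Tree: B1–B2, B1–B3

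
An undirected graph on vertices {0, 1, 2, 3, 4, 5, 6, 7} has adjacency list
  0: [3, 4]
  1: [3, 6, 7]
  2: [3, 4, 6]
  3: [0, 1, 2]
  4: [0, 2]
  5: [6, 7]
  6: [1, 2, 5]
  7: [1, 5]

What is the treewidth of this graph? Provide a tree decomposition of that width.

Treewidth 2.
One such decomposition:
Bags: B1 = {5, 6, 7}  B2 = {1, 6, 7}  B3 = {1, 2, 6}  B4 = {1, 2, 3}  B5 = {2, 3, 4}  B6 = {0, 3, 4}
Tree: B1–B2, B2–B3, B3–B4, B4–B5, B5–B6

The largest bag has 3 vertices, giving width 2; this decomposition certifies tw(G) ≤ 2. The edges 5–7–1–6–5 form a cycle, so G is not a tree and its treewidth is at least 2. Combining the bounds, tw(G) = 2.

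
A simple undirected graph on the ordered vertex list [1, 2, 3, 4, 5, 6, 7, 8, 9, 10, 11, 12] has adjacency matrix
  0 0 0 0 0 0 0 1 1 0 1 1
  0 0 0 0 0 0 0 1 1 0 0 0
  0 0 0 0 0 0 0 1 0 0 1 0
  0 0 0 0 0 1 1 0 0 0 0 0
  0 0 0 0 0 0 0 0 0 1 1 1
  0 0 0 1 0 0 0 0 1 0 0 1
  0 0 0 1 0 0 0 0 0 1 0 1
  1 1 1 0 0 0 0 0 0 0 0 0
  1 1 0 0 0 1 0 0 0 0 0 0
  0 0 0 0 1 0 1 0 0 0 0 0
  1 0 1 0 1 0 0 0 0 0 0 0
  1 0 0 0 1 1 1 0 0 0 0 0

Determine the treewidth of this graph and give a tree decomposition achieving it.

Every bag has size at most 4, so the width is 4 − 1 = 3 and tw(G) ≤ 3. For the lower bound: the 4 vertex sets {2,3,8}, {11}, {1}, {5,6,9,12} are disjoint, each induces a connected subgraph, and every pair is joined by at least one edge of G. Contracting each set to a single vertex therefore yields K_{4} as a minor, and since treewidth is minor-monotone, tw(G) ≥ tw(K_{4}) = 3. Therefore the treewidth is 3.

Treewidth 3.
Bags: B1 = {2, 3, 8, 11}  B2 = {1, 2, 8, 11}  B3 = {1, 2, 9, 11}  B4 = {1, 5, 9, 11}  B5 = {1, 5, 9, 12}  B6 = {5, 6, 9, 12}  B7 = {5, 6, 10, 12}  B8 = {6, 7, 10, 12}  B9 = {4, 6, 7, 10}
Tree: B1–B2, B2–B3, B3–B4, B4–B5, B5–B6, B6–B7, B7–B8, B8–B9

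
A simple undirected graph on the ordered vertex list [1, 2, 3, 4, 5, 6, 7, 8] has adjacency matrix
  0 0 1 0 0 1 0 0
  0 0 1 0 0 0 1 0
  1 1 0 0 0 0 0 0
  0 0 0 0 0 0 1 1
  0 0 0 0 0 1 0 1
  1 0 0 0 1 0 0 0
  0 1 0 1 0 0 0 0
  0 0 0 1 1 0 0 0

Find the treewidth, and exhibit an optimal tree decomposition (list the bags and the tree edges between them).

Treewidth 2.
One optimal decomposition is:
Bags: B1 = {4, 7, 8}  B2 = {2, 7, 8}  B3 = {2, 3, 8}  B4 = {1, 3, 8}  B5 = {1, 6, 8}  B6 = {5, 6, 8}
Tree: B1–B2, B2–B3, B3–B4, B4–B5, B5–B6

The largest bag has 3 vertices, giving width 2; this decomposition certifies tw(G) ≤ 2. For the lower bound, G contains the cycle 8–4–7–2–3–1–6–5–8, so G is not a forest; only forests have treewidth ≤ 1, hence tw(G) ≥ 2. The upper and lower bounds meet at 2, so that is the treewidth.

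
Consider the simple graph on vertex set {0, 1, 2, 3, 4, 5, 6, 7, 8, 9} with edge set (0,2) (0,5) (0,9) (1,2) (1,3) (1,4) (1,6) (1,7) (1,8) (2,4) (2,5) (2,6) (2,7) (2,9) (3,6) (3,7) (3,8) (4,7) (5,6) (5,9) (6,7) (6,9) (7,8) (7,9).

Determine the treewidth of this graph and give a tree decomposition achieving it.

Each bag holds 4 vertices, so the decomposition has width 3, which upper-bounds the treewidth. Conversely, {1, 3, 7, 8} is a clique of size 4, and the vertices of any clique must share a bag in every tree decomposition; so some bag has ≥ 4 vertices and tw(G) ≥ 3. The upper and lower bounds meet at 3, so that is the treewidth.

Treewidth 3.
One optimal decomposition is:
Bags: B1 = {2, 5, 6, 9}  B2 = {2, 6, 7, 9}  B3 = {1, 2, 6, 7}  B4 = {1, 3, 6, 7}  B5 = {1, 2, 4, 7}  B6 = {1, 3, 7, 8}  B7 = {0, 2, 5, 9}
Tree: B1–B2, B2–B3, B3–B4, B3–B5, B4–B6, B1–B7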